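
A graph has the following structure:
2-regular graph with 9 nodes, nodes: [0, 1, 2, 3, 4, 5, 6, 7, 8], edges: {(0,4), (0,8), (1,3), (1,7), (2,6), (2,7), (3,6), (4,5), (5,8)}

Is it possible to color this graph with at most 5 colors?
A valid 5-coloring: color 1: [0, 1, 2, 5]; color 2: [3, 4, 7, 8]; color 3: [6].
(χ(G) = 3 ≤ 5.)

Yes, G is 5-colorable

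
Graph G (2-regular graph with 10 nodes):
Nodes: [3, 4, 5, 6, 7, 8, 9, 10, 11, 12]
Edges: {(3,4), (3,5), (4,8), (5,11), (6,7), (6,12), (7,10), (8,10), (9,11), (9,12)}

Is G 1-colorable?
Edge (3,4) forces its endpoints to differ, so 1 color is not enough.

No, G is not 1-colorable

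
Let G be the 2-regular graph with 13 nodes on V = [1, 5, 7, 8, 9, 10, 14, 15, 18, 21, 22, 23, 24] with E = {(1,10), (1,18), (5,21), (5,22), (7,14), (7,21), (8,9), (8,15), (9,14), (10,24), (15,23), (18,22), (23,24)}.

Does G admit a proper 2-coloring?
Odd cycle [22, 5, 21, 7, 14, 9, 8, 15, 23, 24, 10, 1, 18] needs 3 colors (χ ≥ 3).
Hence χ(G) ≥ 3 > 2, so no proper 2-coloring exists.

No, G is not 2-colorable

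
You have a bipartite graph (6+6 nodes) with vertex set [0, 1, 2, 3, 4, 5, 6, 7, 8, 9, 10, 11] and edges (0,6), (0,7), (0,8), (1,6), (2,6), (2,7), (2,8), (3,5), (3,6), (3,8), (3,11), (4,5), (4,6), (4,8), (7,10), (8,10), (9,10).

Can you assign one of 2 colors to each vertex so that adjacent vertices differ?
Yes, G is 2-colorable

A valid 2-coloring: color 1: [5, 6, 7, 8, 9, 11]; color 2: [0, 1, 2, 3, 4, 10].
(χ(G) = 2 ≤ 2.)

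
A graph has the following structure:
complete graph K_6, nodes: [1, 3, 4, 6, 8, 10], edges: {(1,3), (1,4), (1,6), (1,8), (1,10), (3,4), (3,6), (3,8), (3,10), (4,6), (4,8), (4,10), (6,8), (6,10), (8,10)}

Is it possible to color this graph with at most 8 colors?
Yes, G is 8-colorable

A valid 8-coloring: color 1: [10]; color 2: [4]; color 3: [1]; color 4: [6]; color 5: [3]; color 6: [8].
(χ(G) = 6 ≤ 8.)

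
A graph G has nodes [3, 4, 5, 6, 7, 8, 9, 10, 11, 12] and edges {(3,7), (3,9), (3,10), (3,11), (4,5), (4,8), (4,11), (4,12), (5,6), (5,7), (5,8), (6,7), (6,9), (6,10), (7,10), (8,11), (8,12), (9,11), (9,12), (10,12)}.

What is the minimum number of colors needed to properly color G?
Clique number ω(G) = 3 (lower bound: χ ≥ ω).
Suppose a proper 3-coloring c exists. The clique [3, 7, 10] takes 3 distinct colors; by symmetry let c(3) = 1, c(7) = 2, c(10) = 3.
- Vertex 6: neighbors [7, 10] already have colors [2, 3] ⇒ c(6) = 1.
- Vertex 5: neighbors [6, 7] already have colors [1, 2] ⇒ c(5) = 3.
- Vertex 4: neighbors [5] already have colors [3]; try each remaining color.
- Case c(4) = 1:
  - Vertex 8: neighbors [4, 5] already have colors [1, 3] ⇒ c(8) = 2.
  - Vertex 12: neighbors [4, 8, 10] already have colors [1, 2, 3] — all 3 colors blocked. Contradiction.
- Case c(4) = 2:
  - Vertex 8: neighbors [4, 5] already have colors [2, 3] ⇒ c(8) = 1.
  - Vertex 12: neighbors [8, 4, 10] already have colors [1, 2, 3] — all 3 colors blocked. Contradiction.
Every case ends in a contradiction, so G has no proper 3-coloring (χ ≥ 4).
The coloring below uses 4 colors, so χ(G) = 4.
A valid 4-coloring: color 1: [5, 10, 11]; color 2: [7, 8, 9]; color 3: [3, 6, 12]; color 4: [4].

χ(G) = 4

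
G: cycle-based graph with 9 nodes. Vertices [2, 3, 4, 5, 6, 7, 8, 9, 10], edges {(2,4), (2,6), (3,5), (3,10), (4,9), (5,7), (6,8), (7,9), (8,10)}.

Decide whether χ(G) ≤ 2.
Odd cycle [8, 10, 3, 5, 7, 9, 4, 2, 6] needs 3 colors (χ ≥ 3).
Hence χ(G) ≥ 3 > 2, so no proper 2-coloring exists.

No, G is not 2-colorable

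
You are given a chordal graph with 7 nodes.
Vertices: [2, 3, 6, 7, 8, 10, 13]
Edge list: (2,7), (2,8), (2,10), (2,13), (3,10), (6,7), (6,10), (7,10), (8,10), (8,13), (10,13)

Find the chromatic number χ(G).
χ(G) = 4

Clique number ω(G) = 4 (lower bound: χ ≥ ω).
The clique on [2, 8, 10, 13] has size 4, forcing χ ≥ 4, and the coloring below uses 4 colors, so χ(G) = 4.
A valid 4-coloring: color 1: [10]; color 2: [2, 3, 6]; color 3: [7, 13]; color 4: [8].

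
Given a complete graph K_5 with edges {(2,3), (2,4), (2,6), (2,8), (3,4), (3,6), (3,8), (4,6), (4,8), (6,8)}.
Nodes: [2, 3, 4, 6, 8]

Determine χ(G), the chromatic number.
Clique number ω(G) = 5 (lower bound: χ ≥ ω).
The clique on [2, 3, 4, 6, 8] has size 5, forcing χ ≥ 5, and the coloring below uses 5 colors, so χ(G) = 5.
A valid 5-coloring: color 1: [3]; color 2: [8]; color 3: [2]; color 4: [6]; color 5: [4].

χ(G) = 5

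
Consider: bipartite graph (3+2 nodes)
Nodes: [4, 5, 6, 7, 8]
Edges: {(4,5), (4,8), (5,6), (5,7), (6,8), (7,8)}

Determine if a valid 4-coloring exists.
Yes, G is 4-colorable

A valid 4-coloring: color 1: [5, 8]; color 2: [4, 6, 7].
(χ(G) = 2 ≤ 4.)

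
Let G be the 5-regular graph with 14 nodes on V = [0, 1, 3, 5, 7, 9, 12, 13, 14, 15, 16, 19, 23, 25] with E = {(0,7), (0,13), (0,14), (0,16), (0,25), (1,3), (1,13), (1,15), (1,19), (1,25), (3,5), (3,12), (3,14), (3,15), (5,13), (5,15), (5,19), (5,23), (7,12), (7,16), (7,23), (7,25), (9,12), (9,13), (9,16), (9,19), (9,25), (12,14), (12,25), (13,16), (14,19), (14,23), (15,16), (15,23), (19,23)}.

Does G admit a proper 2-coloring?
No, G is not 2-colorable

The clique on vertices [0, 13, 16] has size 3 > 2, so it alone needs 3 colors.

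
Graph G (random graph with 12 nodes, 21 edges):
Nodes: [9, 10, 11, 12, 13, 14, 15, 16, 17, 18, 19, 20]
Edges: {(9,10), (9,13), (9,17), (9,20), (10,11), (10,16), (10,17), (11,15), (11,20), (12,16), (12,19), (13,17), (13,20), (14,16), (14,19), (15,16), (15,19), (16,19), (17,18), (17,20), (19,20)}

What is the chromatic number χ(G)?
Clique number ω(G) = 4 (lower bound: χ ≥ ω).
The clique on [9, 13, 17, 20] has size 4, forcing χ ≥ 4, and the coloring below uses 4 colors, so χ(G) = 4.
A valid 4-coloring: color 1: [10, 12, 14, 15, 18, 20]; color 2: [11, 17, 19]; color 3: [9, 16]; color 4: [13].

χ(G) = 4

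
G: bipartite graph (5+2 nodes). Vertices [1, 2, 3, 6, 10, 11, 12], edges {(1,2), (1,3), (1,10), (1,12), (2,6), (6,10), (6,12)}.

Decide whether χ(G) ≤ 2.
Yes, G is 2-colorable

A valid 2-coloring: color 1: [1, 6, 11]; color 2: [2, 3, 10, 12].
(χ(G) = 2 ≤ 2.)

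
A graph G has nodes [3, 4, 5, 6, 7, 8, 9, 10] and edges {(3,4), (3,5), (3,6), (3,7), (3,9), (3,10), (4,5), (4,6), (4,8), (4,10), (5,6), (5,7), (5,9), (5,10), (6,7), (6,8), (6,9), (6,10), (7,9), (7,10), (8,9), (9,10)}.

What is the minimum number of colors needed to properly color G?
Clique number ω(G) = 6 (lower bound: χ ≥ ω).
The clique on [3, 5, 6, 7, 9, 10] has size 6, forcing χ ≥ 6, and the coloring below uses 6 colors, so χ(G) = 6.
A valid 6-coloring: color 1: [6]; color 2: [8, 10]; color 3: [5]; color 4: [4, 9]; color 5: [3]; color 6: [7].

χ(G) = 6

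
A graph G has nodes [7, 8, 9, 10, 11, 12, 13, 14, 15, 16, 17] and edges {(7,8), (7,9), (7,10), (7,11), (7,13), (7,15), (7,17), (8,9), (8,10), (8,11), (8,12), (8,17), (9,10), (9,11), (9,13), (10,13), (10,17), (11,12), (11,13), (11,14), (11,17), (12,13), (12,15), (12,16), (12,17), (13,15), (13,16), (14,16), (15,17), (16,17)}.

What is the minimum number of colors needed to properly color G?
Clique number ω(G) = 4 (lower bound: χ ≥ ω).
The clique on [8, 11, 12, 17] has size 4, forcing χ ≥ 4, and the coloring below uses 4 colors, so χ(G) = 4.
A valid 4-coloring: color 1: [10, 11, 15, 16]; color 2: [8, 13, 14]; color 3: [7, 12]; color 4: [9, 17].

χ(G) = 4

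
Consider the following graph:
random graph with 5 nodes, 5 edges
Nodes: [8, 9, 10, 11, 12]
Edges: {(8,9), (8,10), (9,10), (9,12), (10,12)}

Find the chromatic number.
χ(G) = 3

Clique number ω(G) = 3 (lower bound: χ ≥ ω).
The clique on [8, 9, 10] has size 3, forcing χ ≥ 3, and the coloring below uses 3 colors, so χ(G) = 3.
A valid 3-coloring: color 1: [9, 11]; color 2: [10]; color 3: [8, 12].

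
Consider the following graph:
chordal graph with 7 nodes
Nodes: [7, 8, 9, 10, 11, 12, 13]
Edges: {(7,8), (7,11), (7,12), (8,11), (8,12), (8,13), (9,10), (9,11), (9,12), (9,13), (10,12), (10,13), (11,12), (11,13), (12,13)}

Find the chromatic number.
Clique number ω(G) = 4 (lower bound: χ ≥ ω).
The clique on [9, 10, 12, 13] has size 4, forcing χ ≥ 4, and the coloring below uses 4 colors, so χ(G) = 4.
A valid 4-coloring: color 1: [12]; color 2: [10, 11]; color 3: [7, 13]; color 4: [8, 9].

χ(G) = 4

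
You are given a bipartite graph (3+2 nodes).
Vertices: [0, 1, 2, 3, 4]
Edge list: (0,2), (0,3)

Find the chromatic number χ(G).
χ(G) = 2

Clique number ω(G) = 2 (lower bound: χ ≥ ω).
The graph is bipartite (no odd cycle), so 2 colors suffice: χ(G) = 2.
A valid 2-coloring: color 1: [0, 1, 4]; color 2: [2, 3].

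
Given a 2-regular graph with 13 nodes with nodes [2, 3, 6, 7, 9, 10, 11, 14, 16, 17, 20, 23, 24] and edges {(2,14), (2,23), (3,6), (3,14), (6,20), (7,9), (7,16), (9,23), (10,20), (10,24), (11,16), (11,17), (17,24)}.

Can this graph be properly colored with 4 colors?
A valid 4-coloring: color 1: [6, 9, 10, 14, 16, 17]; color 2: [3, 7, 11, 20, 23, 24]; color 3: [2].
(χ(G) = 3 ≤ 4.)

Yes, G is 4-colorable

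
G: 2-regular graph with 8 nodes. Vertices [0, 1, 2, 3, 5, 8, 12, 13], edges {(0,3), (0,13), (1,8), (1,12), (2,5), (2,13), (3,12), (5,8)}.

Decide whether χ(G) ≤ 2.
A valid 2-coloring: color 1: [0, 2, 8, 12]; color 2: [1, 3, 5, 13].
(χ(G) = 2 ≤ 2.)

Yes, G is 2-colorable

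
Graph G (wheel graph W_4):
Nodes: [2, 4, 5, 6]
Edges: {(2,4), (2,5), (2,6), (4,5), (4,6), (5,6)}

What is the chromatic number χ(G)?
χ(G) = 4

Clique number ω(G) = 4 (lower bound: χ ≥ ω).
The clique on [2, 4, 5, 6] has size 4, forcing χ ≥ 4, and the coloring below uses 4 colors, so χ(G) = 4.
A valid 4-coloring: color 1: [5]; color 2: [4]; color 3: [6]; color 4: [2].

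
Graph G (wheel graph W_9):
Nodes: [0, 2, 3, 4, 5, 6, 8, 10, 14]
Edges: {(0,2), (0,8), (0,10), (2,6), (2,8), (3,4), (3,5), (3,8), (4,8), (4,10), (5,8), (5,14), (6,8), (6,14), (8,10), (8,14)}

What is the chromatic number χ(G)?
χ(G) = 3

Clique number ω(G) = 3 (lower bound: χ ≥ ω).
The clique on [0, 2, 8] has size 3, forcing χ ≥ 3, and the coloring below uses 3 colors, so χ(G) = 3.
A valid 3-coloring: color 1: [8]; color 2: [0, 4, 5, 6]; color 3: [2, 3, 10, 14].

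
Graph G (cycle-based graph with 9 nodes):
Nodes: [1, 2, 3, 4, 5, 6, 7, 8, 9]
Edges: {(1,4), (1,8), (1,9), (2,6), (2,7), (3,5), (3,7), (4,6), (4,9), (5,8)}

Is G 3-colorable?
Yes, G is 3-colorable

A valid 3-coloring: color 1: [2, 3, 4, 8]; color 2: [1, 5, 6, 7]; color 3: [9].
(χ(G) = 3 ≤ 3.)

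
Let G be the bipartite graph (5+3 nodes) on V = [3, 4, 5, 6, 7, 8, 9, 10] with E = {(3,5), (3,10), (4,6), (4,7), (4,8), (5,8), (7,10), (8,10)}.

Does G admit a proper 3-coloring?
Yes, G is 3-colorable

A valid 3-coloring: color 1: [3, 6, 7, 8, 9]; color 2: [4, 5, 10].
(χ(G) = 2 ≤ 3.)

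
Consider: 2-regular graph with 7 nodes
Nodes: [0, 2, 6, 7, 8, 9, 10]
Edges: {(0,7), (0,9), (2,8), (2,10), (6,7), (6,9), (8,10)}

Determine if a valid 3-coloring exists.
Yes, G is 3-colorable

A valid 3-coloring: color 1: [0, 2, 6]; color 2: [7, 9, 10]; color 3: [8].
(χ(G) = 3 ≤ 3.)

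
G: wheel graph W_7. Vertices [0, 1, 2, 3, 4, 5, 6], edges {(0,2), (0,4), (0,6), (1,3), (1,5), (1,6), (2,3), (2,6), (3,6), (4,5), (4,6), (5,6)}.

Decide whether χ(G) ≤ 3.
A valid 3-coloring: color 1: [6]; color 2: [0, 3, 5]; color 3: [1, 2, 4].
(χ(G) = 3 ≤ 3.)

Yes, G is 3-colorable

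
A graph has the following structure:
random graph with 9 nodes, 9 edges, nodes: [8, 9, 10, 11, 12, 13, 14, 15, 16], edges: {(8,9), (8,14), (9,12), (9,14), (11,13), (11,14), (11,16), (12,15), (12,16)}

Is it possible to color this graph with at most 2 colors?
No, G is not 2-colorable

The clique on vertices [8, 9, 14] has size 3 > 2, so it alone needs 3 colors.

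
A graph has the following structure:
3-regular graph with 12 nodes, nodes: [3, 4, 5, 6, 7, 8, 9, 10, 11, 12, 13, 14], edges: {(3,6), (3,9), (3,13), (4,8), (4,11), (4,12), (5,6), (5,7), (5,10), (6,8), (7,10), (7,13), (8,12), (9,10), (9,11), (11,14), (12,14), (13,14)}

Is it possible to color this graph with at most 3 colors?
A valid 3-coloring: color 1: [4, 6, 7, 9, 14]; color 2: [5, 8, 11, 13]; color 3: [3, 10, 12].
(χ(G) = 3 ≤ 3.)

Yes, G is 3-colorable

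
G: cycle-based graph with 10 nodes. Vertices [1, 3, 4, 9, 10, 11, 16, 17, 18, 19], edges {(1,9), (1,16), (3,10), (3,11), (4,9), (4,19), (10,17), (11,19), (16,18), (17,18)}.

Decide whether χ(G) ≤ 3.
Yes, G is 3-colorable

A valid 3-coloring: color 1: [3, 9, 16, 17, 19]; color 2: [1, 4, 10, 11, 18].
(χ(G) = 2 ≤ 3.)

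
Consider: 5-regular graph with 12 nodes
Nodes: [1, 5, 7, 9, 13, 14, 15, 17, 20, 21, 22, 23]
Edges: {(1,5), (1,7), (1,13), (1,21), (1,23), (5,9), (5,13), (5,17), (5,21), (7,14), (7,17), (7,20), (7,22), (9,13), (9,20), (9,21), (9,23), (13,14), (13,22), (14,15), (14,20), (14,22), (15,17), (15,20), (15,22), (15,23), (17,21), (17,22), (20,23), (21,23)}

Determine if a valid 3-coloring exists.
No, G is not 3-colorable

Suppose a proper 3-coloring c exists. The clique [1, 5, 13] takes 3 distinct colors; by symmetry let c(1) = 1, c(5) = 2, c(13) = 3.
- Vertex 9: neighbors [5, 13] already have colors [2, 3] ⇒ c(9) = 1.
- Vertex 21: neighbors [1, 5] already have colors [1, 2] ⇒ c(21) = 3.
- Vertex 17: neighbors [5, 21] already have colors [2, 3] ⇒ c(17) = 1.
- Vertex 22: neighbors [17, 13] already have colors [1, 3] ⇒ c(22) = 2.
- Vertex 14: neighbors [22, 13] already have colors [2, 3] ⇒ c(14) = 1.
- Vertex 15: neighbors [14, 22] already have colors [1, 2] ⇒ c(15) = 3.
- Vertex 20: neighbors [9, 15] already have colors [1, 3] ⇒ c(20) = 2.
- Vertex 23: neighbors [1, 20, 15] already have colors [1, 2, 3] — all 3 colors blocked. Contradiction.
The forced assignments end in a contradiction, so G has no proper 3-coloring (χ ≥ 4).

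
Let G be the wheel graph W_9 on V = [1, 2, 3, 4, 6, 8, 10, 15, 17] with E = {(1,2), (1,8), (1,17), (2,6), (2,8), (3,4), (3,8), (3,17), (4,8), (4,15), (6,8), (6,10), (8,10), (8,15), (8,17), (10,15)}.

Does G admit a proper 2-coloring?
The clique on vertices [1, 8, 17] has size 3 > 2, so it alone needs 3 colors.

No, G is not 2-colorable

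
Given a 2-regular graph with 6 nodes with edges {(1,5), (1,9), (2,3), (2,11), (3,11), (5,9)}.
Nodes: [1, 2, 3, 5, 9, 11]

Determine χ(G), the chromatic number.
χ(G) = 3

Clique number ω(G) = 3 (lower bound: χ ≥ ω).
The clique on [2, 3, 11] has size 3, forcing χ ≥ 3, and the coloring below uses 3 colors, so χ(G) = 3.
A valid 3-coloring: color 1: [3, 9]; color 2: [2, 5]; color 3: [1, 11].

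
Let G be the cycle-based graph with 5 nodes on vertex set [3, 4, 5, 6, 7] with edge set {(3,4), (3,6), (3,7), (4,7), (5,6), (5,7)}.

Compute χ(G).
χ(G) = 3

Clique number ω(G) = 3 (lower bound: χ ≥ ω).
The clique on [3, 4, 7] has size 3, forcing χ ≥ 3, and the coloring below uses 3 colors, so χ(G) = 3.
A valid 3-coloring: color 1: [6, 7]; color 2: [3, 5]; color 3: [4].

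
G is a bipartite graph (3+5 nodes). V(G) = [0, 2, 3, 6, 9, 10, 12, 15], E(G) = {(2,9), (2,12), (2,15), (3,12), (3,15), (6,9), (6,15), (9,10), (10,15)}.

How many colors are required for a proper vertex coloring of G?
Clique number ω(G) = 2 (lower bound: χ ≥ ω).
The graph is bipartite (no odd cycle), so 2 colors suffice: χ(G) = 2.
A valid 2-coloring: color 1: [0, 9, 12, 15]; color 2: [2, 3, 6, 10].

χ(G) = 2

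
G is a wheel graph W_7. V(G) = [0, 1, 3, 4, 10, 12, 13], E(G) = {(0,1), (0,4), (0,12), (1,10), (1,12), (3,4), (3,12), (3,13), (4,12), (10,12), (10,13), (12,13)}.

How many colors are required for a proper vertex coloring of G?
Clique number ω(G) = 3 (lower bound: χ ≥ ω).
The clique on [0, 1, 12] has size 3, forcing χ ≥ 3, and the coloring below uses 3 colors, so χ(G) = 3.
A valid 3-coloring: color 1: [12]; color 2: [0, 3, 10]; color 3: [1, 4, 13].

χ(G) = 3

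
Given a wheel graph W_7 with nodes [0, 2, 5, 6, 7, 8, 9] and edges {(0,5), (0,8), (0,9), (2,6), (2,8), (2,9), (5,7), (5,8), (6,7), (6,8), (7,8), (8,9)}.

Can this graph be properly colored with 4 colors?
A valid 4-coloring: color 1: [8]; color 2: [5, 6, 9]; color 3: [0, 2, 7].
(χ(G) = 3 ≤ 4.)

Yes, G is 4-colorable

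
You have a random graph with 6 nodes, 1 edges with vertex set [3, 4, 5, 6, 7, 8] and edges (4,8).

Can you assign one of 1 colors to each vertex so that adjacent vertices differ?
No, G is not 1-colorable

Edge (4,8) forces its endpoints to differ, so 1 color is not enough.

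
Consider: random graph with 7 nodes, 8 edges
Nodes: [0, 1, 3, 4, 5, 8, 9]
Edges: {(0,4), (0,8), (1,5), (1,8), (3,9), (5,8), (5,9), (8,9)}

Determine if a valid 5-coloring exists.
Yes, G is 5-colorable

A valid 5-coloring: color 1: [3, 4, 8]; color 2: [0, 1, 9]; color 3: [5].
(χ(G) = 3 ≤ 5.)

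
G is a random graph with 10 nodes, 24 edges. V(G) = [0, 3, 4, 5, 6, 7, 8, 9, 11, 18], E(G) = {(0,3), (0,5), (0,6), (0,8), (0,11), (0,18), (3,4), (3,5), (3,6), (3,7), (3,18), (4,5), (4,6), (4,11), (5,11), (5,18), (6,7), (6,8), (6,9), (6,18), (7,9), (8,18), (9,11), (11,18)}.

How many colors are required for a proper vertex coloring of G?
χ(G) = 4

Clique number ω(G) = 4 (lower bound: χ ≥ ω).
The clique on [0, 5, 11, 18] has size 4, forcing χ ≥ 4, and the coloring below uses 4 colors, so χ(G) = 4.
A valid 4-coloring: color 1: [5, 6]; color 2: [3, 8, 11]; color 3: [0, 4, 7]; color 4: [9, 18].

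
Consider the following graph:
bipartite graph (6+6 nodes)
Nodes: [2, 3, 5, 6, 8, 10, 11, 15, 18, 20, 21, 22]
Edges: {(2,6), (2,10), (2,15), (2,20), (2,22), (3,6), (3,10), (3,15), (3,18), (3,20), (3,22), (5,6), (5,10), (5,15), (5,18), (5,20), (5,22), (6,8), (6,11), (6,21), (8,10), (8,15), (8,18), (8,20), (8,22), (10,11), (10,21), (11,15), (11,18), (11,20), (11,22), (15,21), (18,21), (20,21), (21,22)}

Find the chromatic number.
Clique number ω(G) = 2 (lower bound: χ ≥ ω).
The graph is bipartite (no odd cycle), so 2 colors suffice: χ(G) = 2.
A valid 2-coloring: color 1: [2, 3, 5, 8, 11, 21]; color 2: [6, 10, 15, 18, 20, 22].

χ(G) = 2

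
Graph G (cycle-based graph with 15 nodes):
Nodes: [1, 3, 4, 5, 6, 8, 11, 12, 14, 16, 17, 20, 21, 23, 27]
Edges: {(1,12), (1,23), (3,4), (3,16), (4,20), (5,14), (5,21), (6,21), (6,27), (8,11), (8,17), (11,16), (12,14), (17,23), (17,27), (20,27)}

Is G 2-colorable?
Odd cycle [6, 21, 5, 14, 12, 1, 23, 17, 27] needs 3 colors (χ ≥ 3).
Hence χ(G) ≥ 3 > 2, so no proper 2-coloring exists.

No, G is not 2-colorable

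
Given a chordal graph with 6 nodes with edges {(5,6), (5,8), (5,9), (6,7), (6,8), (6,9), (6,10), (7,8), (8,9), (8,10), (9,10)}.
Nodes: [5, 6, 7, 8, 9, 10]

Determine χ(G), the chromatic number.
Clique number ω(G) = 4 (lower bound: χ ≥ ω).
The clique on [6, 8, 9, 10] has size 4, forcing χ ≥ 4, and the coloring below uses 4 colors, so χ(G) = 4.
A valid 4-coloring: color 1: [8]; color 2: [6]; color 3: [7, 9]; color 4: [5, 10].

χ(G) = 4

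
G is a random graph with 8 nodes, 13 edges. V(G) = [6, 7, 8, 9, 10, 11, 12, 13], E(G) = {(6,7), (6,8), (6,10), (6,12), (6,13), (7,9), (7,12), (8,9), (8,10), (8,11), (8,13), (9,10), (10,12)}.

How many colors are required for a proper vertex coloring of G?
χ(G) = 3

Clique number ω(G) = 3 (lower bound: χ ≥ ω).
The clique on [8, 9, 10] has size 3, forcing χ ≥ 3, and the coloring below uses 3 colors, so χ(G) = 3.
A valid 3-coloring: color 1: [8, 12]; color 2: [6, 9, 11]; color 3: [7, 10, 13].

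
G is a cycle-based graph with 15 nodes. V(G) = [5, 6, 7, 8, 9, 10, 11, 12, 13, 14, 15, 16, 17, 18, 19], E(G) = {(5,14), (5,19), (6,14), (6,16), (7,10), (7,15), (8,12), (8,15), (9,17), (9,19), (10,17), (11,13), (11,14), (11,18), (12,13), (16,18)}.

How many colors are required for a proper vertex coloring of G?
χ(G) = 3

Clique number ω(G) = 2 (lower bound: χ ≥ ω).
Odd cycle [6, 16, 18, 11, 14] needs 3 colors (χ ≥ 3).
The coloring below uses 3 colors, so χ(G) = 3.
A valid 3-coloring: color 1: [7, 8, 13, 14, 16, 17, 19]; color 2: [5, 6, 9, 10, 11, 12, 15]; color 3: [18].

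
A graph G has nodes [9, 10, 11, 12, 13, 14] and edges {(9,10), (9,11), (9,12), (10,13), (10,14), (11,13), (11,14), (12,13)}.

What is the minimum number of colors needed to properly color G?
Clique number ω(G) = 2 (lower bound: χ ≥ ω).
The graph is bipartite (no odd cycle), so 2 colors suffice: χ(G) = 2.
A valid 2-coloring: color 1: [10, 11, 12]; color 2: [9, 13, 14].

χ(G) = 2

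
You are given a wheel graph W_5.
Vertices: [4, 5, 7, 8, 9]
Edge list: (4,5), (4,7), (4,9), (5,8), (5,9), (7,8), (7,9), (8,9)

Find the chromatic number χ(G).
Clique number ω(G) = 3 (lower bound: χ ≥ ω).
The clique on [5, 8, 9] has size 3, forcing χ ≥ 3, and the coloring below uses 3 colors, so χ(G) = 3.
A valid 3-coloring: color 1: [9]; color 2: [4, 8]; color 3: [5, 7].

χ(G) = 3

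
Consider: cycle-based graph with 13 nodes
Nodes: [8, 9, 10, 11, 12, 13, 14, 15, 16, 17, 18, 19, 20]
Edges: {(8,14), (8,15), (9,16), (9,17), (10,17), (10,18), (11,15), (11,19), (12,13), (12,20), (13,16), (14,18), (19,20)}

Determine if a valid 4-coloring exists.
Yes, G is 4-colorable

A valid 4-coloring: color 1: [8, 9, 11, 13, 18, 20]; color 2: [10, 12, 14, 15, 16, 19]; color 3: [17].
(χ(G) = 3 ≤ 4.)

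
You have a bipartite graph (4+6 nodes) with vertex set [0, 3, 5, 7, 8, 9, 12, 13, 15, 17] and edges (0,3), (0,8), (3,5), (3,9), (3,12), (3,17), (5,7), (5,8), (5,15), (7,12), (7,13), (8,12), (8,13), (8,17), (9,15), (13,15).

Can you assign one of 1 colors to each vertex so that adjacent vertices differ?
No, G is not 1-colorable

Edge (0,3) forces its endpoints to differ, so 1 color is not enough.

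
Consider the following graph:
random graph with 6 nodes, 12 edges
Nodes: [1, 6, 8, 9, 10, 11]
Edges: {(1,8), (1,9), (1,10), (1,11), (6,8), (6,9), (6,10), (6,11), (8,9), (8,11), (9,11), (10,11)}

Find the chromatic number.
Clique number ω(G) = 4 (lower bound: χ ≥ ω).
The clique on [1, 8, 9, 11] has size 4, forcing χ ≥ 4, and the coloring below uses 4 colors, so χ(G) = 4.
A valid 4-coloring: color 1: [11]; color 2: [1, 6]; color 3: [9, 10]; color 4: [8].

χ(G) = 4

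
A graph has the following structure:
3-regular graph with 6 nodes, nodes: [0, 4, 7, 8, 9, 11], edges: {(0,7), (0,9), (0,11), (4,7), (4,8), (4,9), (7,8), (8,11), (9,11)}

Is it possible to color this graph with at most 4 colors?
Yes, G is 4-colorable

A valid 4-coloring: color 1: [4, 11]; color 2: [7, 9]; color 3: [0, 8].
(χ(G) = 3 ≤ 4.)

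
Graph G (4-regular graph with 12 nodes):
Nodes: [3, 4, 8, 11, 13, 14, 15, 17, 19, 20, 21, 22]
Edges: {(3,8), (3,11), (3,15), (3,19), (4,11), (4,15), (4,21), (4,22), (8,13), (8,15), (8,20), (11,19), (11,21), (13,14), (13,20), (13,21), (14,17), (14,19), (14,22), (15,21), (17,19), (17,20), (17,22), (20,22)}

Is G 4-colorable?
A valid 4-coloring: color 1: [8, 19, 21, 22]; color 2: [11, 14, 15, 20]; color 3: [3, 4, 13, 17].
(χ(G) = 3 ≤ 4.)

Yes, G is 4-colorable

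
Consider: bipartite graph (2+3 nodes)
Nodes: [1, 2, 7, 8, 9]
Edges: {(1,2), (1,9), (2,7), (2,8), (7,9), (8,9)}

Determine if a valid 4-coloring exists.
A valid 4-coloring: color 1: [2, 9]; color 2: [1, 7, 8].
(χ(G) = 2 ≤ 4.)

Yes, G is 4-colorable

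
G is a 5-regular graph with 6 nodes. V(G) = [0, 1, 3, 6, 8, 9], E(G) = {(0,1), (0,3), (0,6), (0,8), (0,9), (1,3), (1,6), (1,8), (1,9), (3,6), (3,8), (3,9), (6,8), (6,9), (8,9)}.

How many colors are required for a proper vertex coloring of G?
χ(G) = 6

Clique number ω(G) = 6 (lower bound: χ ≥ ω).
The clique on [0, 1, 3, 6, 8, 9] has size 6, forcing χ ≥ 6, and the coloring below uses 6 colors, so χ(G) = 6.
A valid 6-coloring: color 1: [3]; color 2: [0]; color 3: [1]; color 4: [9]; color 5: [8]; color 6: [6].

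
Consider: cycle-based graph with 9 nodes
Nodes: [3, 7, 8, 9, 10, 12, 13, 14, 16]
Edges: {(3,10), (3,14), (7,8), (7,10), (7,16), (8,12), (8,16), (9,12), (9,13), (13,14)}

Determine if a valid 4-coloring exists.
A valid 4-coloring: color 1: [8, 9, 10, 14]; color 2: [3, 7, 12, 13]; color 3: [16].
(χ(G) = 3 ≤ 4.)

Yes, G is 4-colorable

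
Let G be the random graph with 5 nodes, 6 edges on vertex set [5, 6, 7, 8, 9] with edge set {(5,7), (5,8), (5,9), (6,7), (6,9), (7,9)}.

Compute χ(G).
χ(G) = 3

Clique number ω(G) = 3 (lower bound: χ ≥ ω).
The clique on [5, 7, 9] has size 3, forcing χ ≥ 3, and the coloring below uses 3 colors, so χ(G) = 3.
A valid 3-coloring: color 1: [5, 6]; color 2: [7, 8]; color 3: [9].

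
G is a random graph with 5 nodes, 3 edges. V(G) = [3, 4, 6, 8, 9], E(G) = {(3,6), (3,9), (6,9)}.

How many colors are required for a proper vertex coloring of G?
Clique number ω(G) = 3 (lower bound: χ ≥ ω).
The clique on [3, 6, 9] has size 3, forcing χ ≥ 3, and the coloring below uses 3 colors, so χ(G) = 3.
A valid 3-coloring: color 1: [4, 6, 8]; color 2: [3]; color 3: [9].

χ(G) = 3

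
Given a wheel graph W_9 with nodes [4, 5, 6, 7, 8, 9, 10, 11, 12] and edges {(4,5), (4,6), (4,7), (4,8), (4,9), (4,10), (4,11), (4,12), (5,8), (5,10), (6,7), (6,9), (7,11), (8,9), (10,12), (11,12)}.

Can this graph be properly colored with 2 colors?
No, G is not 2-colorable

The clique on vertices [4, 5, 8] has size 3 > 2, so it alone needs 3 colors.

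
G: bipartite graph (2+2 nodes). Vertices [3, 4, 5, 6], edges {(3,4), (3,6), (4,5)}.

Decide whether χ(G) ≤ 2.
Yes, G is 2-colorable

A valid 2-coloring: color 1: [4, 6]; color 2: [3, 5].
(χ(G) = 2 ≤ 2.)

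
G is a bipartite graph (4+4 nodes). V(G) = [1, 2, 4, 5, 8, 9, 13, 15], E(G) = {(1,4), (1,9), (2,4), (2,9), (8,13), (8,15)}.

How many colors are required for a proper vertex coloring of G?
χ(G) = 2

Clique number ω(G) = 2 (lower bound: χ ≥ ω).
The graph is bipartite (no odd cycle), so 2 colors suffice: χ(G) = 2.
A valid 2-coloring: color 1: [4, 5, 8, 9]; color 2: [1, 2, 13, 15].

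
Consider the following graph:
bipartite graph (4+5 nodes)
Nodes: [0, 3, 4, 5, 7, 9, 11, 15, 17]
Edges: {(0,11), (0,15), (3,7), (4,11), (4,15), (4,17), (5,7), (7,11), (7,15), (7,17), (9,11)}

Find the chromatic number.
Clique number ω(G) = 2 (lower bound: χ ≥ ω).
The graph is bipartite (no odd cycle), so 2 colors suffice: χ(G) = 2.
A valid 2-coloring: color 1: [0, 4, 7, 9]; color 2: [3, 5, 11, 15, 17].

χ(G) = 2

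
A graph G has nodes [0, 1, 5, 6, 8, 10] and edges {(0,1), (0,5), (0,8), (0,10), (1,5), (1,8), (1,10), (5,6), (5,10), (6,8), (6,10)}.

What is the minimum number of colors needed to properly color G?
Clique number ω(G) = 4 (lower bound: χ ≥ ω).
The clique on [0, 1, 5, 10] has size 4, forcing χ ≥ 4, and the coloring below uses 4 colors, so χ(G) = 4.
A valid 4-coloring: color 1: [1, 6]; color 2: [5, 8]; color 3: [0]; color 4: [10].

χ(G) = 4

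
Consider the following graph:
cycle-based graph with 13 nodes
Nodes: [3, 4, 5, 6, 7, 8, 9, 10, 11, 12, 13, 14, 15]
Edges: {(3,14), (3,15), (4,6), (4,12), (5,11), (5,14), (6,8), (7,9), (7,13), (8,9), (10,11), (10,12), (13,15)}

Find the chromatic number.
χ(G) = 3

Clique number ω(G) = 2 (lower bound: χ ≥ ω).
Odd cycle [9, 8, 6, 4, 12, 10, 11, 5, 14, 3, 15, 13, 7] needs 3 colors (χ ≥ 3).
The coloring below uses 3 colors, so χ(G) = 3.
A valid 3-coloring: color 1: [6, 9, 11, 12, 13, 14]; color 2: [3, 4, 5, 7, 8, 10]; color 3: [15].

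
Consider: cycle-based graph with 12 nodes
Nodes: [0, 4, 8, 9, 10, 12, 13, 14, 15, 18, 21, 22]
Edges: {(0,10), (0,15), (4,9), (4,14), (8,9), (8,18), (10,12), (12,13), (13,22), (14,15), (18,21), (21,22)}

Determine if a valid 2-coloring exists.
A valid 2-coloring: color 1: [0, 9, 12, 14, 18, 22]; color 2: [4, 8, 10, 13, 15, 21].
(χ(G) = 2 ≤ 2.)

Yes, G is 2-colorable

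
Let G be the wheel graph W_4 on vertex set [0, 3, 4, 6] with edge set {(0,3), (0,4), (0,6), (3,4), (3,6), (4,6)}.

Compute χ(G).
χ(G) = 4

Clique number ω(G) = 4 (lower bound: χ ≥ ω).
The clique on [0, 3, 4, 6] has size 4, forcing χ ≥ 4, and the coloring below uses 4 colors, so χ(G) = 4.
A valid 4-coloring: color 1: [4]; color 2: [0]; color 3: [3]; color 4: [6].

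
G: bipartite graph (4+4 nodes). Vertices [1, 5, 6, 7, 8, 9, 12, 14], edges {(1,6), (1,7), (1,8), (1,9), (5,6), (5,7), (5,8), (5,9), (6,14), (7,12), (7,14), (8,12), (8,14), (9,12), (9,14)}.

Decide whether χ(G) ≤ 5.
Yes, G is 5-colorable

A valid 5-coloring: color 1: [6, 7, 8, 9]; color 2: [1, 5, 12, 14].
(χ(G) = 2 ≤ 5.)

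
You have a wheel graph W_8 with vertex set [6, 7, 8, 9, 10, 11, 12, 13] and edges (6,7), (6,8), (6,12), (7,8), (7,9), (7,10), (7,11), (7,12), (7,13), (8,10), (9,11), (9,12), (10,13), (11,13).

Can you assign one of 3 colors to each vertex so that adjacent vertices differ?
Odd cycle [10, 8, 6, 12, 9, 11, 13] needs 3 colors (χ ≥ 3).
Vertex 7 is adjacent to every vertex of [6, 8, 9, 10, 11, 12, 13], which already need 3 colors among themselves, so 7 needs a new color (χ ≥ 4).
Hence χ(G) ≥ 4 > 3, so no proper 3-coloring exists.

No, G is not 3-colorable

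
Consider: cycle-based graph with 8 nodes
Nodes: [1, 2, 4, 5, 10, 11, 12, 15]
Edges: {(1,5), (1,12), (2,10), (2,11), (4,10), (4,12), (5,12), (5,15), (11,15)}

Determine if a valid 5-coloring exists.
Yes, G is 5-colorable

A valid 5-coloring: color 1: [5, 10, 11]; color 2: [2, 12, 15]; color 3: [1, 4].
(χ(G) = 3 ≤ 5.)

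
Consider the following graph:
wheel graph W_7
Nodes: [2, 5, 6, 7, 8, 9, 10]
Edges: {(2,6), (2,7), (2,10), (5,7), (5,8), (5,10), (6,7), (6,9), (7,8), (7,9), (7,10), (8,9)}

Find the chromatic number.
χ(G) = 3

Clique number ω(G) = 3 (lower bound: χ ≥ ω).
The clique on [7, 8, 9] has size 3, forcing χ ≥ 3, and the coloring below uses 3 colors, so χ(G) = 3.
A valid 3-coloring: color 1: [7]; color 2: [6, 8, 10]; color 3: [2, 5, 9].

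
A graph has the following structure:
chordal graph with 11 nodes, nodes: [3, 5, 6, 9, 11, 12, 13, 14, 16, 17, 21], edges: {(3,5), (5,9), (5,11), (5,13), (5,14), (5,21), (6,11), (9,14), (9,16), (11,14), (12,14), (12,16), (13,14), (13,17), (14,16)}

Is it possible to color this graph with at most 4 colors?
A valid 4-coloring: color 1: [3, 6, 14, 17, 21]; color 2: [5, 16]; color 3: [9, 11, 12, 13].
(χ(G) = 3 ≤ 4.)

Yes, G is 4-colorable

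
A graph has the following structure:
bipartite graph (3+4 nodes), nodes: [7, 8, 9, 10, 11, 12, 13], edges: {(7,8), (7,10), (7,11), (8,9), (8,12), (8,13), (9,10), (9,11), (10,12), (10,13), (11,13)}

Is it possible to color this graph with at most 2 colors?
A valid 2-coloring: color 1: [8, 10, 11]; color 2: [7, 9, 12, 13].
(χ(G) = 2 ≤ 2.)

Yes, G is 2-colorable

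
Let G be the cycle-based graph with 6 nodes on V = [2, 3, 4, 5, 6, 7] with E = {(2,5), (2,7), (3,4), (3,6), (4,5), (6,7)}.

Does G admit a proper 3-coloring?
A valid 3-coloring: color 1: [2, 4, 6]; color 2: [3, 5, 7].
(χ(G) = 2 ≤ 3.)

Yes, G is 3-colorable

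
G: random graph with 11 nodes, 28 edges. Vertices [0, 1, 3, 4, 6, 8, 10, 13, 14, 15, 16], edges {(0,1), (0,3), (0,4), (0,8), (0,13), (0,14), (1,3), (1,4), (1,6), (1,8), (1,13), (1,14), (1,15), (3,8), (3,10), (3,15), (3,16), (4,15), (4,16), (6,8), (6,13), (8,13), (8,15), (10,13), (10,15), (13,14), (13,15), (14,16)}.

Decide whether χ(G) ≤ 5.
A valid 5-coloring: color 1: [1, 10, 16]; color 2: [3, 4, 13]; color 3: [0, 6, 15]; color 4: [8, 14].
(χ(G) = 4 ≤ 5.)

Yes, G is 5-colorable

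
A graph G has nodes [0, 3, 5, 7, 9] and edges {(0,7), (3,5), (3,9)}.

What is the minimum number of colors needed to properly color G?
χ(G) = 2

Clique number ω(G) = 2 (lower bound: χ ≥ ω).
The graph is bipartite (no odd cycle), so 2 colors suffice: χ(G) = 2.
A valid 2-coloring: color 1: [3, 7]; color 2: [0, 5, 9].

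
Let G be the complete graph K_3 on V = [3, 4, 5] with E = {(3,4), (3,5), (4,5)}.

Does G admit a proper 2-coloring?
No, G is not 2-colorable

The clique on vertices [3, 4, 5] has size 3 > 2, so it alone needs 3 colors.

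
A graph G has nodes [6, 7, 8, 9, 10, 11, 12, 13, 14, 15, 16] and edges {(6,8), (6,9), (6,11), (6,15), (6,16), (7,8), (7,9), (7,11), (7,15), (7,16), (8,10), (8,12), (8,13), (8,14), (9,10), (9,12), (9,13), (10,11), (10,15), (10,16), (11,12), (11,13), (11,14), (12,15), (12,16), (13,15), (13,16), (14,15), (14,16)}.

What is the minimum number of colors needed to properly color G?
χ(G) = 2

Clique number ω(G) = 2 (lower bound: χ ≥ ω).
The graph is bipartite (no odd cycle), so 2 colors suffice: χ(G) = 2.
A valid 2-coloring: color 1: [8, 9, 11, 15, 16]; color 2: [6, 7, 10, 12, 13, 14].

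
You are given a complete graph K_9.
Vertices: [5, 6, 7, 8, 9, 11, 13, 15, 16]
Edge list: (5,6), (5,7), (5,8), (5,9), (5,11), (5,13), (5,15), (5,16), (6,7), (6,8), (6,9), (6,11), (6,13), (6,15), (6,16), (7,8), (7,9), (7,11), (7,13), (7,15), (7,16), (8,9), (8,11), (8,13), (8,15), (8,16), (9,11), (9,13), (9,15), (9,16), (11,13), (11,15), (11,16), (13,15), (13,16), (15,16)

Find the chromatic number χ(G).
Clique number ω(G) = 9 (lower bound: χ ≥ ω).
The clique on [5, 6, 7, 8, 9, 11, 13, 15, 16] has size 9, forcing χ ≥ 9, and the coloring below uses 9 colors, so χ(G) = 9.
A valid 9-coloring: color 1: [16]; color 2: [9]; color 3: [8]; color 4: [7]; color 5: [15]; color 6: [13]; color 7: [6]; color 8: [5]; color 9: [11].

χ(G) = 9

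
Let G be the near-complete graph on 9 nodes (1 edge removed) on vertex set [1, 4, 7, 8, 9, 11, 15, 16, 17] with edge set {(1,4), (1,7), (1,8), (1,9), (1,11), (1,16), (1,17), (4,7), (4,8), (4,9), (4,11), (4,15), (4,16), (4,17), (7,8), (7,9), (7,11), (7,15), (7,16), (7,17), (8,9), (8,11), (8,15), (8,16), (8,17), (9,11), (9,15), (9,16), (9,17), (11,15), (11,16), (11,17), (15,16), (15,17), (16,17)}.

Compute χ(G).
χ(G) = 8

Clique number ω(G) = 8 (lower bound: χ ≥ ω).
The clique on [1, 4, 7, 8, 9, 11, 16, 17] has size 8, forcing χ ≥ 8, and the coloring below uses 8 colors, so χ(G) = 8.
A valid 8-coloring: color 1: [4]; color 2: [7]; color 3: [17]; color 4: [9]; color 5: [8]; color 6: [11]; color 7: [16]; color 8: [1, 15].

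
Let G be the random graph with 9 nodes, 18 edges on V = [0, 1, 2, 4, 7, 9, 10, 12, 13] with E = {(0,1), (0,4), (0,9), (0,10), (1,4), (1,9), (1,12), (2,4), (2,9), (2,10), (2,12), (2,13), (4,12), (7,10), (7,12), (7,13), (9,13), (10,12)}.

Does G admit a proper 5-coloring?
Yes, G is 5-colorable

A valid 5-coloring: color 1: [0, 12, 13]; color 2: [1, 2, 7]; color 3: [4, 9, 10].
(χ(G) = 3 ≤ 5.)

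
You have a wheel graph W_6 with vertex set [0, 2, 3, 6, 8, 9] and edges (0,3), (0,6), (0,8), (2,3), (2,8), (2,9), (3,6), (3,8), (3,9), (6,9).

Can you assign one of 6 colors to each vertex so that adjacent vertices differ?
A valid 6-coloring: color 1: [3]; color 2: [0, 9]; color 3: [2, 6]; color 4: [8].
(χ(G) = 4 ≤ 6.)

Yes, G is 6-colorable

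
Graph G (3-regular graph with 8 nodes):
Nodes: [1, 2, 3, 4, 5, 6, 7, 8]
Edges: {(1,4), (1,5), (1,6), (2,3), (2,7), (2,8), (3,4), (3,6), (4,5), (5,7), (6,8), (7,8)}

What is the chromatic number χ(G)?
Clique number ω(G) = 3 (lower bound: χ ≥ ω).
The clique on [1, 4, 5] has size 3, forcing χ ≥ 3, and the coloring below uses 3 colors, so χ(G) = 3.
A valid 3-coloring: color 1: [2, 4, 6]; color 2: [3, 5, 8]; color 3: [1, 7].

χ(G) = 3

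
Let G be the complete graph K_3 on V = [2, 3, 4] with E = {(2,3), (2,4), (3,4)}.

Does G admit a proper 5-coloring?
A valid 5-coloring: color 1: [4]; color 2: [3]; color 3: [2].
(χ(G) = 3 ≤ 5.)

Yes, G is 5-colorable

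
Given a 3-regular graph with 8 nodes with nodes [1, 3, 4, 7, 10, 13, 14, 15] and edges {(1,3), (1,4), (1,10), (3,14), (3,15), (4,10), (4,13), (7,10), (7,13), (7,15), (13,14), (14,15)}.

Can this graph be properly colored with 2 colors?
No, G is not 2-colorable

The clique on vertices [1, 4, 10] has size 3 > 2, so it alone needs 3 colors.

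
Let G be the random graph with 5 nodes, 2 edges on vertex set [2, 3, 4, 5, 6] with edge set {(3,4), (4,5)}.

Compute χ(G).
χ(G) = 2

Clique number ω(G) = 2 (lower bound: χ ≥ ω).
The graph is bipartite (no odd cycle), so 2 colors suffice: χ(G) = 2.
A valid 2-coloring: color 1: [2, 4, 6]; color 2: [3, 5].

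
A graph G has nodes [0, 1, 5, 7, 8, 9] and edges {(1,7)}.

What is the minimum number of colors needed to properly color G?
χ(G) = 2

Clique number ω(G) = 2 (lower bound: χ ≥ ω).
The graph is bipartite (no odd cycle), so 2 colors suffice: χ(G) = 2.
A valid 2-coloring: color 1: [0, 5, 7, 8, 9]; color 2: [1].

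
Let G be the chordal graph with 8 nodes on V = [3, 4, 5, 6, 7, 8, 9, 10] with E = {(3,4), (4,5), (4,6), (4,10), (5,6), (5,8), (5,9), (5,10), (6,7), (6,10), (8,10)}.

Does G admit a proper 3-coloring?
No, G is not 3-colorable

The clique on vertices [4, 5, 6, 10] has size 4 > 3, so it alone needs 4 colors.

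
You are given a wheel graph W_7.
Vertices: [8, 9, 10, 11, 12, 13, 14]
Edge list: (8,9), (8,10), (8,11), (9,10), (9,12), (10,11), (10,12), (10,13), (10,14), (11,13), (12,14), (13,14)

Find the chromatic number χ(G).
Clique number ω(G) = 3 (lower bound: χ ≥ ω).
The clique on [8, 9, 10] has size 3, forcing χ ≥ 3, and the coloring below uses 3 colors, so χ(G) = 3.
A valid 3-coloring: color 1: [10]; color 2: [8, 12, 13]; color 3: [9, 11, 14].

χ(G) = 3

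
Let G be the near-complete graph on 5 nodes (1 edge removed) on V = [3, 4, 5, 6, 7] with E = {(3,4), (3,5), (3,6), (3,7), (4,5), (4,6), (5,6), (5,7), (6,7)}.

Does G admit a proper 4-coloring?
A valid 4-coloring: color 1: [6]; color 2: [3]; color 3: [5]; color 4: [4, 7].
(χ(G) = 4 ≤ 4.)

Yes, G is 4-colorable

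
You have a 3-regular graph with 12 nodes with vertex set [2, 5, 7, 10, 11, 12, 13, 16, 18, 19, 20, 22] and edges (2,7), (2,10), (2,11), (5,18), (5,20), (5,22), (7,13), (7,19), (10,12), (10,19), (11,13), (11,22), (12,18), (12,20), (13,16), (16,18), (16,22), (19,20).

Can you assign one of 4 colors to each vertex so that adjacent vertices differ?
A valid 4-coloring: color 1: [2, 12, 13, 19, 22]; color 2: [5, 7, 10, 11, 16]; color 3: [18, 20].
(χ(G) = 3 ≤ 4.)

Yes, G is 4-colorable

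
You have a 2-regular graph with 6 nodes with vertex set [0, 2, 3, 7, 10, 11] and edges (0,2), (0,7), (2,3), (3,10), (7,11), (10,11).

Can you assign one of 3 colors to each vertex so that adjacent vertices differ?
A valid 3-coloring: color 1: [0, 3, 11]; color 2: [2, 7, 10].
(χ(G) = 2 ≤ 3.)

Yes, G is 3-colorable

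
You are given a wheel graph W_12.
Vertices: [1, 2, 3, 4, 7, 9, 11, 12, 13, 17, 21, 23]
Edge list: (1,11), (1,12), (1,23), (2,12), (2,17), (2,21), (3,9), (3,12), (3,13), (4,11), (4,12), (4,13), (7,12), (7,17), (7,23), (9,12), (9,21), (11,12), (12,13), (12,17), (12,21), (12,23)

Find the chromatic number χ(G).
Clique number ω(G) = 3 (lower bound: χ ≥ ω).
Odd cycle [9, 3, 13, 4, 11, 1, 23, 7, 17, 2, 21] needs 3 colors (χ ≥ 3).
Vertex 12 is adjacent to every vertex of [1, 2, 3, 4, 7, 9, 11, 13, 17, 21, 23], which already need 3 colors among themselves, so 12 needs a new color (χ ≥ 4).
The coloring below uses 4 colors, so χ(G) = 4.
A valid 4-coloring: color 1: [12]; color 2: [2, 9, 11, 13, 23]; color 3: [1, 3, 4, 7, 21]; color 4: [17].

χ(G) = 4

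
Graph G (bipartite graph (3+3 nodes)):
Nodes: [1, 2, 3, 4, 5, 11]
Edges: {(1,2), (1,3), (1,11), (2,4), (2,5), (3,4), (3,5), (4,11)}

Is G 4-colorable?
Yes, G is 4-colorable

A valid 4-coloring: color 1: [1, 4, 5]; color 2: [2, 3, 11].
(χ(G) = 2 ≤ 4.)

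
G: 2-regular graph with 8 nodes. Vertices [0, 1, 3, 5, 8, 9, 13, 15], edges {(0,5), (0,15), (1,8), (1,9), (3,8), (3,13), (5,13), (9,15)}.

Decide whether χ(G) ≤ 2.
A valid 2-coloring: color 1: [0, 8, 9, 13]; color 2: [1, 3, 5, 15].
(χ(G) = 2 ≤ 2.)

Yes, G is 2-colorable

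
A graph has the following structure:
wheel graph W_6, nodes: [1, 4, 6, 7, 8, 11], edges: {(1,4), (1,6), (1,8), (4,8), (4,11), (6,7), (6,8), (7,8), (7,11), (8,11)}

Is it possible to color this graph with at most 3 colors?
No, G is not 3-colorable

Odd cycle [6, 1, 4, 11, 7] needs 3 colors (χ ≥ 3).
Vertex 8 is adjacent to every vertex of [1, 4, 6, 7, 11], which already need 3 colors among themselves, so 8 needs a new color (χ ≥ 4).
Hence χ(G) ≥ 4 > 3, so no proper 3-coloring exists.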